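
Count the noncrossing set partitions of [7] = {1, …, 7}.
C_7 = 429

These noncrossing partitions are counted by the Catalan number C_n = (1/(n + 1)) · C(2n, n). For n = 7: C_7 = (1/8) · C(14, 7) = 3432/8 = 429.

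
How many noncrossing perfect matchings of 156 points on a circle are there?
C_78 = 73745243611532458459690151854647329239335600

These noncrossing handshakes are counted by the Catalan number C_n = (1/(n + 1)) · C(2n, n). For n = 78: C_78 = (1/79) · C(156, 78) = 5825874245311064218315521996517139009907512400/79 = 73745243611532458459690151854647329239335600.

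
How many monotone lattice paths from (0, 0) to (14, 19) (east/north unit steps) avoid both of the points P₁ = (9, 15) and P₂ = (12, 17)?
Number of paths = 421138326

Inclusion–exclusion. Total paths: C(33, 14) = 818809200. Through P₁: C(24, 9)·C(9, 5) = 164745504. Through P₂: C(29, 12)·C(4, 2) = 311375610. Since P₁ is strictly southwest of P₂, a monotone path through both must visit P₁ then P₂; paths through both = C(24, 9)·C(5, 3)·C(4, 2) = 78450240. Avoid both = 818809200 − 164745504 − 311375610 + 78450240 = 421138326.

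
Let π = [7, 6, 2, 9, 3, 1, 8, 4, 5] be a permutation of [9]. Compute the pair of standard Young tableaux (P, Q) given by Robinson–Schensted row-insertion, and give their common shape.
P = [1, 3, 4, 5] / [2, 8] / [6, 9] / [7];  Q = [1, 4, 7, 9] / [2, 5] / [3, 8] / [6];  common shape = (4, 2, 2, 1)

Row-insert the values π_1, π_2, … into P one at a time, bumping the leftmost entry strictly greater than the inserted value down to the next row. The recording tableau Q records, in position (i, j), the step at which that cell was added to P.
  Insert 7 (step 1): P = [7];  Q = [1]
  Insert 6 (step 2): P = [6] / [7];  Q = [1] / [2]
  Insert 2 (step 3): P = [2] / [6] / [7];  Q = [1] / [2] / [3]
  Insert 9 (step 4): P = [2, 9] / [6] / [7];  Q = [1, 4] / [2] / [3]
  Insert 3 (step 5): P = [2, 3] / [6, 9] / [7];  Q = [1, 4] / [2, 5] / [3]
  Insert 1 (step 6): P = [1, 3] / [2, 9] / [6] / [7];  Q = [1, 4] / [2, 5] / [3] / [6]
  Insert 8 (step 7): P = [1, 3, 8] / [2, 9] / [6] / [7];  Q = [1, 4, 7] / [2, 5] / [3] / [6]
  Insert 4 (step 8): P = [1, 3, 4] / [2, 8] / [6, 9] / [7];  Q = [1, 4, 7] / [2, 5] / [3, 8] / [6]
  Insert 5 (step 9): P = [1, 3, 4, 5] / [2, 8] / [6, 9] / [7];  Q = [1, 4, 7, 9] / [2, 5] / [3, 8] / [6]
Final shape: (4, 2, 2, 1).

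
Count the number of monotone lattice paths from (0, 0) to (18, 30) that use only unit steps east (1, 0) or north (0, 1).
Number of paths = 7309837001104

A monotone lattice path from (0, 0) to (18, 30) consists of 18 east steps and 30 north steps in some order, so it is determined by which 18 of the 48 steps are east. The count is C(48, 18) = 7309837001104.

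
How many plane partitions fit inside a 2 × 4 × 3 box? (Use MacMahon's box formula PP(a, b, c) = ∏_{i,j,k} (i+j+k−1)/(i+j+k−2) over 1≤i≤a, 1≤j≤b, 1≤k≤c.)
PP(2, 4, 3) = 490

Evaluate the triple product over i = 1..2, j = 1..4, k = 1..3. The factors are (2/1) · (3/2) · (4/3) · (3/2) · (4/3) · (5/4) · (4/3) · (5/4) · … (24 factors total). The numerators and denominators telescope so the product is an integer; carrying out the multiplication exactly gives PP(2, 4, 3) = 490.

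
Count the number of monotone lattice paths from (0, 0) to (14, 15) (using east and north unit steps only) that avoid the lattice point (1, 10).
Number of paths = 77464512

Total paths from (0, 0) to (14, 15): C(29, 14) = 77558760. Paths through (1, 10): (paths (0, 0) → (1, 10)) × (paths (1, 10) → (14, 15)) = C(11, 1) · C(18, 13) = 11 · 8568 = 94248. Avoidance count = 77558760 − 94248 = 77464512.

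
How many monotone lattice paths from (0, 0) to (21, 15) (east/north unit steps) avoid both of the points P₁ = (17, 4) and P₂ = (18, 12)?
Number of paths = 3830945835

Inclusion–exclusion. Total paths: C(36, 21) = 5567902560. Through P₁: C(21, 17)·C(15, 4) = 8169525. Through P₂: C(30, 18)·C(6, 3) = 1729864500. Since P₁ is strictly southwest of P₂, a monotone path through both must visit P₁ then P₂; paths through both = C(21, 17)·C(9, 1)·C(6, 3) = 1077300. Avoid both = 5567902560 − 8169525 − 1729864500 + 1077300 = 3830945835.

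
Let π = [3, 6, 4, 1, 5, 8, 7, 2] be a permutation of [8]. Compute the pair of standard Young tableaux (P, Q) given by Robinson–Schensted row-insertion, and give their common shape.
P = [1, 2, 5, 7] / [3, 4] / [6, 8];  Q = [1, 2, 5, 6] / [3, 7] / [4, 8];  common shape = (4, 2, 2)

Row-insert the values π_1, π_2, … into P one at a time, bumping the leftmost entry strictly greater than the inserted value down to the next row. The recording tableau Q records, in position (i, j), the step at which that cell was added to P.
  Insert 3 (step 1): P = [3];  Q = [1]
  Insert 6 (step 2): P = [3, 6];  Q = [1, 2]
  Insert 4 (step 3): P = [3, 4] / [6];  Q = [1, 2] / [3]
  Insert 1 (step 4): P = [1, 4] / [3] / [6];  Q = [1, 2] / [3] / [4]
  Insert 5 (step 5): P = [1, 4, 5] / [3] / [6];  Q = [1, 2, 5] / [3] / [4]
  Insert 8 (step 6): P = [1, 4, 5, 8] / [3] / [6];  Q = [1, 2, 5, 6] / [3] / [4]
  Insert 7 (step 7): P = [1, 4, 5, 7] / [3, 8] / [6];  Q = [1, 2, 5, 6] / [3, 7] / [4]
  Insert 2 (step 8): P = [1, 2, 5, 7] / [3, 4] / [6, 8];  Q = [1, 2, 5, 6] / [3, 7] / [4, 8]
Final shape: (4, 2, 2).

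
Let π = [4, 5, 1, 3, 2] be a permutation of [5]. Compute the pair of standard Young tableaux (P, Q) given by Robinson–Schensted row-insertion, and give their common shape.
P = [1, 2] / [3, 5] / [4];  Q = [1, 2] / [3, 4] / [5];  common shape = (2, 2, 1)

Row-insert the values π_1, π_2, … into P one at a time, bumping the leftmost entry strictly greater than the inserted value down to the next row. The recording tableau Q records, in position (i, j), the step at which that cell was added to P.
  Insert 4 (step 1): P = [4];  Q = [1]
  Insert 5 (step 2): P = [4, 5];  Q = [1, 2]
  Insert 1 (step 3): P = [1, 5] / [4];  Q = [1, 2] / [3]
  Insert 3 (step 4): P = [1, 3] / [4, 5];  Q = [1, 2] / [3, 4]
  Insert 2 (step 5): P = [1, 2] / [3, 5] / [4];  Q = [1, 2] / [3, 4] / [5]
Final shape: (2, 2, 1).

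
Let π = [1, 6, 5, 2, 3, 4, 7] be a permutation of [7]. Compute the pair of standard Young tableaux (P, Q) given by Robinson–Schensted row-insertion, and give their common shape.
P = [1, 2, 3, 4, 7] / [5] / [6];  Q = [1, 2, 5, 6, 7] / [3] / [4];  common shape = (5, 1, 1)

Row-insert the values π_1, π_2, … into P one at a time, bumping the leftmost entry strictly greater than the inserted value down to the next row. The recording tableau Q records, in position (i, j), the step at which that cell was added to P.
  Insert 1 (step 1): P = [1];  Q = [1]
  Insert 6 (step 2): P = [1, 6];  Q = [1, 2]
  Insert 5 (step 3): P = [1, 5] / [6];  Q = [1, 2] / [3]
  Insert 2 (step 4): P = [1, 2] / [5] / [6];  Q = [1, 2] / [3] / [4]
  Insert 3 (step 5): P = [1, 2, 3] / [5] / [6];  Q = [1, 2, 5] / [3] / [4]
  Insert 4 (step 6): P = [1, 2, 3, 4] / [5] / [6];  Q = [1, 2, 5, 6] / [3] / [4]
  Insert 7 (step 7): P = [1, 2, 3, 4, 7] / [5] / [6];  Q = [1, 2, 5, 6, 7] / [3] / [4]
Final shape: (5, 1, 1).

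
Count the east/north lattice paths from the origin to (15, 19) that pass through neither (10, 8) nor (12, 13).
Number of paths = 1305196488

Inclusion–exclusion. Total paths: C(34, 15) = 1855967520. Through P₁: C(18, 10)·C(16, 5) = 191134944. Through P₂: C(25, 12)·C(9, 3) = 436825200. Since P₁ is strictly southwest of P₂, a monotone path through both must visit P₁ then P₂; paths through both = C(18, 10)·C(7, 2)·C(9, 3) = 77189112. Avoid both = 1855967520 − 191134944 − 436825200 + 77189112 = 1305196488.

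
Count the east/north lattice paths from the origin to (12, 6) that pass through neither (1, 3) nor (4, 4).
Number of paths = 14678

Inclusion–exclusion. Total paths: C(18, 12) = 18564. Through P₁: C(4, 1)·C(14, 11) = 1456. Through P₂: C(8, 4)·C(10, 8) = 3150. Since P₁ is strictly southwest of P₂, a monotone path through both must visit P₁ then P₂; paths through both = C(4, 1)·C(4, 3)·C(10, 8) = 720. Avoid both = 18564 − 1456 − 3150 + 720 = 14678.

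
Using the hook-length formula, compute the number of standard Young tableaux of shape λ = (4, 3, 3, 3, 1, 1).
# SYT of shape (4, 3, 3, 3, 1, 1) = 80080

Hook-length formula: f^λ = n! / Π hook(c), product over all cells c of the Young diagram. For λ = (4, 3, 3, 3, 1, 1), n = 15 boxes. Hook lengths by row (left-to-right, top-to-bottom): [9, 6, 5, 1]; [7, 4, 3]; [6, 3, 2]; [5, 2, 1]; [2]; [1]. Product of hooks = 16329600. So f^λ = 15! / 16329600 = 1307674368000 / 16329600 = 80080.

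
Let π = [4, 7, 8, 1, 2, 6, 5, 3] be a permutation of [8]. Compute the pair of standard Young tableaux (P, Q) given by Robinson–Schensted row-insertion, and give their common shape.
P = [1, 2, 3] / [4, 5, 8] / [6] / [7];  Q = [1, 2, 3] / [4, 5, 6] / [7] / [8];  common shape = (3, 3, 1, 1)

Row-insert the values π_1, π_2, … into P one at a time, bumping the leftmost entry strictly greater than the inserted value down to the next row. The recording tableau Q records, in position (i, j), the step at which that cell was added to P.
  Insert 4 (step 1): P = [4];  Q = [1]
  Insert 7 (step 2): P = [4, 7];  Q = [1, 2]
  Insert 8 (step 3): P = [4, 7, 8];  Q = [1, 2, 3]
  Insert 1 (step 4): P = [1, 7, 8] / [4];  Q = [1, 2, 3] / [4]
  Insert 2 (step 5): P = [1, 2, 8] / [4, 7];  Q = [1, 2, 3] / [4, 5]
  Insert 6 (step 6): P = [1, 2, 6] / [4, 7, 8];  Q = [1, 2, 3] / [4, 5, 6]
  Insert 5 (step 7): P = [1, 2, 5] / [4, 6, 8] / [7];  Q = [1, 2, 3] / [4, 5, 6] / [7]
  Insert 3 (step 8): P = [1, 2, 3] / [4, 5, 8] / [6] / [7];  Q = [1, 2, 3] / [4, 5, 6] / [7] / [8]
Final shape: (3, 3, 1, 1).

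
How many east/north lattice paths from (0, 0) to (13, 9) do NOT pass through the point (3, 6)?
Number of paths = 473396

Total paths from (0, 0) to (13, 9): C(22, 13) = 497420. Paths through (3, 6): (paths (0, 0) → (3, 6)) × (paths (3, 6) → (13, 9)) = C(9, 3) · C(13, 10) = 84 · 286 = 24024. Avoidance count = 497420 − 24024 = 473396.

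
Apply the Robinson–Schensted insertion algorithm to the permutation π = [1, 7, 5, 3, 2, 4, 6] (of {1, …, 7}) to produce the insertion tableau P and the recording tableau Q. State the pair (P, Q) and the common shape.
P = [1, 2, 4, 6] / [3] / [5] / [7];  Q = [1, 2, 6, 7] / [3] / [4] / [5];  common shape = (4, 1, 1, 1)

Row-insert the values π_1, π_2, … into P one at a time, bumping the leftmost entry strictly greater than the inserted value down to the next row. The recording tableau Q records, in position (i, j), the step at which that cell was added to P.
  Insert 1 (step 1): P = [1];  Q = [1]
  Insert 7 (step 2): P = [1, 7];  Q = [1, 2]
  Insert 5 (step 3): P = [1, 5] / [7];  Q = [1, 2] / [3]
  Insert 3 (step 4): P = [1, 3] / [5] / [7];  Q = [1, 2] / [3] / [4]
  Insert 2 (step 5): P = [1, 2] / [3] / [5] / [7];  Q = [1, 2] / [3] / [4] / [5]
  Insert 4 (step 6): P = [1, 2, 4] / [3] / [5] / [7];  Q = [1, 2, 6] / [3] / [4] / [5]
  Insert 6 (step 7): P = [1, 2, 4, 6] / [3] / [5] / [7];  Q = [1, 2, 6, 7] / [3] / [4] / [5]
Final shape: (4, 1, 1, 1).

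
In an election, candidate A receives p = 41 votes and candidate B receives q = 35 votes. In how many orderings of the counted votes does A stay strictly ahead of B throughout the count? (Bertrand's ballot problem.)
Strict-lead orderings = 430627143717609011460

Total orderings of the 76 votes with 41 for A: C(76, 41) = 5454610487089714145160. By the Bertrand ballot formula (Cycle Lemma / reflection principle), the number of orderings in which A is strictly ahead of B throughout is (p − q)/(p + q) · C(p + q, p) = (41 − 35)/(41 + 35) · 5454610487089714145160 = 430627143717609011460.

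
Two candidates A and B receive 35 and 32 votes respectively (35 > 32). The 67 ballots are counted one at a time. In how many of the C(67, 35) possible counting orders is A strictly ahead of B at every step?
Strict-lead orderings = 600607911737487654

Total orderings of the 67 votes with 35 for A: C(67, 35) = 13413576695470557606. By the Bertrand ballot formula (Cycle Lemma / reflection principle), the number of orderings in which A is strictly ahead of B throughout is (p − q)/(p + q) · C(p + q, p) = (35 − 32)/(35 + 32) · 13413576695470557606 = 600607911737487654.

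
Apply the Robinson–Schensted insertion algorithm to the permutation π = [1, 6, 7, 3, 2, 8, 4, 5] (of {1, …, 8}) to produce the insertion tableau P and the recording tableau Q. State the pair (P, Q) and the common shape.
P = [1, 2, 4, 5] / [3, 7, 8] / [6];  Q = [1, 2, 3, 6] / [4, 7, 8] / [5];  common shape = (4, 3, 1)

Row-insert the values π_1, π_2, … into P one at a time, bumping the leftmost entry strictly greater than the inserted value down to the next row. The recording tableau Q records, in position (i, j), the step at which that cell was added to P.
  Insert 1 (step 1): P = [1];  Q = [1]
  Insert 6 (step 2): P = [1, 6];  Q = [1, 2]
  Insert 7 (step 3): P = [1, 6, 7];  Q = [1, 2, 3]
  Insert 3 (step 4): P = [1, 3, 7] / [6];  Q = [1, 2, 3] / [4]
  Insert 2 (step 5): P = [1, 2, 7] / [3] / [6];  Q = [1, 2, 3] / [4] / [5]
  Insert 8 (step 6): P = [1, 2, 7, 8] / [3] / [6];  Q = [1, 2, 3, 6] / [4] / [5]
  Insert 4 (step 7): P = [1, 2, 4, 8] / [3, 7] / [6];  Q = [1, 2, 3, 6] / [4, 7] / [5]
  Insert 5 (step 8): P = [1, 2, 4, 5] / [3, 7, 8] / [6];  Q = [1, 2, 3, 6] / [4, 7, 8] / [5]
Final shape: (4, 3, 1).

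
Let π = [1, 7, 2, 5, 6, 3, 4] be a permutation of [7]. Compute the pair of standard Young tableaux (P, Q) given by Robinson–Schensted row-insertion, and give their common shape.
P = [1, 2, 3, 4] / [5, 6] / [7];  Q = [1, 2, 4, 5] / [3, 7] / [6];  common shape = (4, 2, 1)

Row-insert the values π_1, π_2, … into P one at a time, bumping the leftmost entry strictly greater than the inserted value down to the next row. The recording tableau Q records, in position (i, j), the step at which that cell was added to P.
  Insert 1 (step 1): P = [1];  Q = [1]
  Insert 7 (step 2): P = [1, 7];  Q = [1, 2]
  Insert 2 (step 3): P = [1, 2] / [7];  Q = [1, 2] / [3]
  Insert 5 (step 4): P = [1, 2, 5] / [7];  Q = [1, 2, 4] / [3]
  Insert 6 (step 5): P = [1, 2, 5, 6] / [7];  Q = [1, 2, 4, 5] / [3]
  Insert 3 (step 6): P = [1, 2, 3, 6] / [5] / [7];  Q = [1, 2, 4, 5] / [3] / [6]
  Insert 4 (step 7): P = [1, 2, 3, 4] / [5, 6] / [7];  Q = [1, 2, 4, 5] / [3, 7] / [6]
Final shape: (4, 2, 1).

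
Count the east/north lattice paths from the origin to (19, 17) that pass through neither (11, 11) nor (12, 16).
Number of paths = 6269571000

Inclusion–exclusion. Total paths: C(36, 19) = 8597496600. Through P₁: C(22, 11)·C(14, 8) = 2118412296. Through P₂: C(28, 12)·C(8, 7) = 243374040. Since P₁ is strictly southwest of P₂, a monotone path through both must visit P₁ then P₂; paths through both = C(22, 11)·C(6, 1)·C(8, 7) = 33860736. Avoid both = 8597496600 − 2118412296 − 243374040 + 33860736 = 6269571000.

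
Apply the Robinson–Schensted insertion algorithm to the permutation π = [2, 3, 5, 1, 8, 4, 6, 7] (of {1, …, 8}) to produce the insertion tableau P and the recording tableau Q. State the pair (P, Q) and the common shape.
P = [1, 3, 4, 6, 7] / [2, 5, 8];  Q = [1, 2, 3, 5, 8] / [4, 6, 7];  common shape = (5, 3)

Row-insert the values π_1, π_2, … into P one at a time, bumping the leftmost entry strictly greater than the inserted value down to the next row. The recording tableau Q records, in position (i, j), the step at which that cell was added to P.
  Insert 2 (step 1): P = [2];  Q = [1]
  Insert 3 (step 2): P = [2, 3];  Q = [1, 2]
  Insert 5 (step 3): P = [2, 3, 5];  Q = [1, 2, 3]
  Insert 1 (step 4): P = [1, 3, 5] / [2];  Q = [1, 2, 3] / [4]
  Insert 8 (step 5): P = [1, 3, 5, 8] / [2];  Q = [1, 2, 3, 5] / [4]
  Insert 4 (step 6): P = [1, 3, 4, 8] / [2, 5];  Q = [1, 2, 3, 5] / [4, 6]
  Insert 6 (step 7): P = [1, 3, 4, 6] / [2, 5, 8];  Q = [1, 2, 3, 5] / [4, 6, 7]
  Insert 7 (step 8): P = [1, 3, 4, 6, 7] / [2, 5, 8];  Q = [1, 2, 3, 5, 8] / [4, 6, 7]
Final shape: (5, 3).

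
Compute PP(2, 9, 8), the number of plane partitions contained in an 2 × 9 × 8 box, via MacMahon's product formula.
PP(2, 9, 8) = 118195220

Evaluate the triple product over i = 1..2, j = 1..9, k = 1..8. The factors are (2/1) · (3/2) · (4/3) · (5/4) · (6/5) · (7/6) · (8/7) · (9/8) · … (144 factors total). The numerators and denominators telescope so the product is an integer; carrying out the multiplication exactly gives PP(2, 9, 8) = 118195220.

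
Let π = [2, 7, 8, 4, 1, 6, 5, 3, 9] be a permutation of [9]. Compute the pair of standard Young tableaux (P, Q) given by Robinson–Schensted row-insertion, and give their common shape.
P = [1, 3, 5, 9] / [2, 4] / [6, 8] / [7];  Q = [1, 2, 3, 9] / [4, 6] / [5, 7] / [8];  common shape = (4, 2, 2, 1)

Row-insert the values π_1, π_2, … into P one at a time, bumping the leftmost entry strictly greater than the inserted value down to the next row. The recording tableau Q records, in position (i, j), the step at which that cell was added to P.
  Insert 2 (step 1): P = [2];  Q = [1]
  Insert 7 (step 2): P = [2, 7];  Q = [1, 2]
  Insert 8 (step 3): P = [2, 7, 8];  Q = [1, 2, 3]
  Insert 4 (step 4): P = [2, 4, 8] / [7];  Q = [1, 2, 3] / [4]
  Insert 1 (step 5): P = [1, 4, 8] / [2] / [7];  Q = [1, 2, 3] / [4] / [5]
  Insert 6 (step 6): P = [1, 4, 6] / [2, 8] / [7];  Q = [1, 2, 3] / [4, 6] / [5]
  Insert 5 (step 7): P = [1, 4, 5] / [2, 6] / [7, 8];  Q = [1, 2, 3] / [4, 6] / [5, 7]
  Insert 3 (step 8): P = [1, 3, 5] / [2, 4] / [6, 8] / [7];  Q = [1, 2, 3] / [4, 6] / [5, 7] / [8]
  Insert 9 (step 9): P = [1, 3, 5, 9] / [2, 4] / [6, 8] / [7];  Q = [1, 2, 3, 9] / [4, 6] / [5, 7] / [8]
Final shape: (4, 2, 2, 1).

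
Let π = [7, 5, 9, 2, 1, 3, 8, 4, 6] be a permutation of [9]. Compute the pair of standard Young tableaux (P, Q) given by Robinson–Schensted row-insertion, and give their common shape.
P = [1, 3, 4, 6] / [2, 8] / [5, 9] / [7];  Q = [1, 3, 7, 9] / [2, 6] / [4, 8] / [5];  common shape = (4, 2, 2, 1)

Row-insert the values π_1, π_2, … into P one at a time, bumping the leftmost entry strictly greater than the inserted value down to the next row. The recording tableau Q records, in position (i, j), the step at which that cell was added to P.
  Insert 7 (step 1): P = [7];  Q = [1]
  Insert 5 (step 2): P = [5] / [7];  Q = [1] / [2]
  Insert 9 (step 3): P = [5, 9] / [7];  Q = [1, 3] / [2]
  Insert 2 (step 4): P = [2, 9] / [5] / [7];  Q = [1, 3] / [2] / [4]
  Insert 1 (step 5): P = [1, 9] / [2] / [5] / [7];  Q = [1, 3] / [2] / [4] / [5]
  Insert 3 (step 6): P = [1, 3] / [2, 9] / [5] / [7];  Q = [1, 3] / [2, 6] / [4] / [5]
  Insert 8 (step 7): P = [1, 3, 8] / [2, 9] / [5] / [7];  Q = [1, 3, 7] / [2, 6] / [4] / [5]
  Insert 4 (step 8): P = [1, 3, 4] / [2, 8] / [5, 9] / [7];  Q = [1, 3, 7] / [2, 6] / [4, 8] / [5]
  Insert 6 (step 9): P = [1, 3, 4, 6] / [2, 8] / [5, 9] / [7];  Q = [1, 3, 7, 9] / [2, 6] / [4, 8] / [5]
Final shape: (4, 2, 2, 1).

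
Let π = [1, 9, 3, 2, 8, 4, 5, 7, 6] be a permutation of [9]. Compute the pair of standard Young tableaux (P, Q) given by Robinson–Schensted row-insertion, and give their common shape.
P = [1, 2, 4, 5, 6] / [3, 7] / [8] / [9];  Q = [1, 2, 5, 7, 8] / [3, 6] / [4] / [9];  common shape = (5, 2, 1, 1)

Row-insert the values π_1, π_2, … into P one at a time, bumping the leftmost entry strictly greater than the inserted value down to the next row. The recording tableau Q records, in position (i, j), the step at which that cell was added to P.
  Insert 1 (step 1): P = [1];  Q = [1]
  Insert 9 (step 2): P = [1, 9];  Q = [1, 2]
  Insert 3 (step 3): P = [1, 3] / [9];  Q = [1, 2] / [3]
  Insert 2 (step 4): P = [1, 2] / [3] / [9];  Q = [1, 2] / [3] / [4]
  Insert 8 (step 5): P = [1, 2, 8] / [3] / [9];  Q = [1, 2, 5] / [3] / [4]
  Insert 4 (step 6): P = [1, 2, 4] / [3, 8] / [9];  Q = [1, 2, 5] / [3, 6] / [4]
  Insert 5 (step 7): P = [1, 2, 4, 5] / [3, 8] / [9];  Q = [1, 2, 5, 7] / [3, 6] / [4]
  Insert 7 (step 8): P = [1, 2, 4, 5, 7] / [3, 8] / [9];  Q = [1, 2, 5, 7, 8] / [3, 6] / [4]
  Insert 6 (step 9): P = [1, 2, 4, 5, 6] / [3, 7] / [8] / [9];  Q = [1, 2, 5, 7, 8] / [3, 6] / [4] / [9]
Final shape: (5, 2, 1, 1).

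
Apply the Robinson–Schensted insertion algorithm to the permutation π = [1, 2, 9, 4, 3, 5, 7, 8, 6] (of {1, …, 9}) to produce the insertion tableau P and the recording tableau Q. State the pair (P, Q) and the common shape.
P = [1, 2, 3, 5, 6, 8] / [4, 7] / [9];  Q = [1, 2, 3, 6, 7, 8] / [4, 9] / [5];  common shape = (6, 2, 1)

Row-insert the values π_1, π_2, … into P one at a time, bumping the leftmost entry strictly greater than the inserted value down to the next row. The recording tableau Q records, in position (i, j), the step at which that cell was added to P.
  Insert 1 (step 1): P = [1];  Q = [1]
  Insert 2 (step 2): P = [1, 2];  Q = [1, 2]
  Insert 9 (step 3): P = [1, 2, 9];  Q = [1, 2, 3]
  Insert 4 (step 4): P = [1, 2, 4] / [9];  Q = [1, 2, 3] / [4]
  Insert 3 (step 5): P = [1, 2, 3] / [4] / [9];  Q = [1, 2, 3] / [4] / [5]
  Insert 5 (step 6): P = [1, 2, 3, 5] / [4] / [9];  Q = [1, 2, 3, 6] / [4] / [5]
  Insert 7 (step 7): P = [1, 2, 3, 5, 7] / [4] / [9];  Q = [1, 2, 3, 6, 7] / [4] / [5]
  Insert 8 (step 8): P = [1, 2, 3, 5, 7, 8] / [4] / [9];  Q = [1, 2, 3, 6, 7, 8] / [4] / [5]
  Insert 6 (step 9): P = [1, 2, 3, 5, 6, 8] / [4, 7] / [9];  Q = [1, 2, 3, 6, 7, 8] / [4, 9] / [5]
Final shape: (6, 2, 1).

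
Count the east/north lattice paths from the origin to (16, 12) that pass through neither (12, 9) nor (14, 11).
Number of paths = 12052745

Inclusion–exclusion. Total paths: C(28, 16) = 30421755. Through P₁: C(21, 12)·C(7, 4) = 10287550. Through P₂: C(25, 14)·C(3, 2) = 13372200. Since P₁ is strictly southwest of P₂, a monotone path through both must visit P₁ then P₂; paths through both = C(21, 12)·C(4, 2)·C(3, 2) = 5290740. Avoid both = 30421755 − 10287550 − 13372200 + 5290740 = 12052745.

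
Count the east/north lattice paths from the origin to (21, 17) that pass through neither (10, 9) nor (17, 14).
Number of paths = 15078359169

Inclusion–exclusion. Total paths: C(38, 21) = 28781143380. Through P₁: C(19, 10)·C(19, 11) = 6982113996. Through P₂: C(31, 17)·C(7, 4) = 9281388375. Since P₁ is strictly southwest of P₂, a monotone path through both must visit P₁ then P₂; paths through both = C(19, 10)·C(12, 7)·C(7, 4) = 2560718160. Avoid both = 28781143380 − 6982113996 − 9281388375 + 2560718160 = 15078359169.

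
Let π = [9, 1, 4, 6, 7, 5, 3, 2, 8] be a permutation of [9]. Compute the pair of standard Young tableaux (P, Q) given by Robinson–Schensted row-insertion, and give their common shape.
P = [1, 2, 5, 7, 8] / [3] / [4] / [6] / [9];  Q = [1, 3, 4, 5, 9] / [2] / [6] / [7] / [8];  common shape = (5, 1, 1, 1, 1)

Row-insert the values π_1, π_2, … into P one at a time, bumping the leftmost entry strictly greater than the inserted value down to the next row. The recording tableau Q records, in position (i, j), the step at which that cell was added to P.
  Insert 9 (step 1): P = [9];  Q = [1]
  Insert 1 (step 2): P = [1] / [9];  Q = [1] / [2]
  Insert 4 (step 3): P = [1, 4] / [9];  Q = [1, 3] / [2]
  Insert 6 (step 4): P = [1, 4, 6] / [9];  Q = [1, 3, 4] / [2]
  Insert 7 (step 5): P = [1, 4, 6, 7] / [9];  Q = [1, 3, 4, 5] / [2]
  Insert 5 (step 6): P = [1, 4, 5, 7] / [6] / [9];  Q = [1, 3, 4, 5] / [2] / [6]
  Insert 3 (step 7): P = [1, 3, 5, 7] / [4] / [6] / [9];  Q = [1, 3, 4, 5] / [2] / [6] / [7]
  Insert 2 (step 8): P = [1, 2, 5, 7] / [3] / [4] / [6] / [9];  Q = [1, 3, 4, 5] / [2] / [6] / [7] / [8]
  Insert 8 (step 9): P = [1, 2, 5, 7, 8] / [3] / [4] / [6] / [9];  Q = [1, 3, 4, 5, 9] / [2] / [6] / [7] / [8]
Final shape: (5, 1, 1, 1, 1).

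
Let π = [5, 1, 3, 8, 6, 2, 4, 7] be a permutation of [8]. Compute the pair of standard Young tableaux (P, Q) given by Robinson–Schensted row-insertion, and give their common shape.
P = [1, 2, 4, 7] / [3, 6] / [5, 8];  Q = [1, 3, 4, 8] / [2, 5] / [6, 7];  common shape = (4, 2, 2)

Row-insert the values π_1, π_2, … into P one at a time, bumping the leftmost entry strictly greater than the inserted value down to the next row. The recording tableau Q records, in position (i, j), the step at which that cell was added to P.
  Insert 5 (step 1): P = [5];  Q = [1]
  Insert 1 (step 2): P = [1] / [5];  Q = [1] / [2]
  Insert 3 (step 3): P = [1, 3] / [5];  Q = [1, 3] / [2]
  Insert 8 (step 4): P = [1, 3, 8] / [5];  Q = [1, 3, 4] / [2]
  Insert 6 (step 5): P = [1, 3, 6] / [5, 8];  Q = [1, 3, 4] / [2, 5]
  Insert 2 (step 6): P = [1, 2, 6] / [3, 8] / [5];  Q = [1, 3, 4] / [2, 5] / [6]
  Insert 4 (step 7): P = [1, 2, 4] / [3, 6] / [5, 8];  Q = [1, 3, 4] / [2, 5] / [6, 7]
  Insert 7 (step 8): P = [1, 2, 4, 7] / [3, 6] / [5, 8];  Q = [1, 3, 4, 8] / [2, 5] / [6, 7]
Final shape: (4, 2, 2).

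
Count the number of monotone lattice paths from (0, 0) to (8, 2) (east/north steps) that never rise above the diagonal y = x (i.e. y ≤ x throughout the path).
Number of paths = 35

By the reflection principle (André's argument), the number of monotone paths to (8, 2) with n ≤ m that never go above y = x is C(10, 8) − C(10, 9) = 45 − 10 = 35.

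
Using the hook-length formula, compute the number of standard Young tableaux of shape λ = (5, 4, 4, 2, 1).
# SYT of shape (5, 4, 4, 2, 1) = 549120

Hook-length formula: f^λ = n! / Π hook(c), product over all cells c of the Young diagram. For λ = (5, 4, 4, 2, 1), n = 16 boxes. Hook lengths by row (left-to-right, top-to-bottom): [9, 7, 5, 4, 1]; [7, 5, 3, 2]; [6, 4, 2, 1]; [3, 1]; [1]. Product of hooks = 38102400. So f^λ = 16! / 38102400 = 20922789888000 / 38102400 = 549120.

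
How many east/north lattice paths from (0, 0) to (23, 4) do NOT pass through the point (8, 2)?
Number of paths = 11430

Total paths from (0, 0) to (23, 4): C(27, 23) = 17550. Paths through (8, 2): (paths (0, 0) → (8, 2)) × (paths (8, 2) → (23, 4)) = C(10, 8) · C(17, 15) = 45 · 136 = 6120. Avoidance count = 17550 − 6120 = 11430.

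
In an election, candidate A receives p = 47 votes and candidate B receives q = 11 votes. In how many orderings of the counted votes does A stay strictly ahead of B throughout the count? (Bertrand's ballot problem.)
Strict-lead orderings = 141326246880

Total orderings of the 58 votes with 47 for A: C(58, 47) = 227692286640. By the Bertrand ballot formula (Cycle Lemma / reflection principle), the number of orderings in which A is strictly ahead of B throughout is (p − q)/(p + q) · C(p + q, p) = (47 − 11)/(47 + 11) · 227692286640 = 141326246880.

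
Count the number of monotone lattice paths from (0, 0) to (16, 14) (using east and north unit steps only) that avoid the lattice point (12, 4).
Number of paths = 143600855

Total paths from (0, 0) to (16, 14): C(30, 16) = 145422675. Paths through (12, 4): (paths (0, 0) → (12, 4)) × (paths (12, 4) → (16, 14)) = C(16, 12) · C(14, 4) = 1820 · 1001 = 1821820. Avoidance count = 145422675 − 1821820 = 143600855.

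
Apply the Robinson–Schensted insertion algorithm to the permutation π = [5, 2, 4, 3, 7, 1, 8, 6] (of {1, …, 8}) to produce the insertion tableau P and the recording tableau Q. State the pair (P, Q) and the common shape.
P = [1, 3, 6, 8] / [2, 7] / [4] / [5];  Q = [1, 3, 5, 7] / [2, 8] / [4] / [6];  common shape = (4, 2, 1, 1)

Row-insert the values π_1, π_2, … into P one at a time, bumping the leftmost entry strictly greater than the inserted value down to the next row. The recording tableau Q records, in position (i, j), the step at which that cell was added to P.
  Insert 5 (step 1): P = [5];  Q = [1]
  Insert 2 (step 2): P = [2] / [5];  Q = [1] / [2]
  Insert 4 (step 3): P = [2, 4] / [5];  Q = [1, 3] / [2]
  Insert 3 (step 4): P = [2, 3] / [4] / [5];  Q = [1, 3] / [2] / [4]
  Insert 7 (step 5): P = [2, 3, 7] / [4] / [5];  Q = [1, 3, 5] / [2] / [4]
  Insert 1 (step 6): P = [1, 3, 7] / [2] / [4] / [5];  Q = [1, 3, 5] / [2] / [4] / [6]
  Insert 8 (step 7): P = [1, 3, 7, 8] / [2] / [4] / [5];  Q = [1, 3, 5, 7] / [2] / [4] / [6]
  Insert 6 (step 8): P = [1, 3, 6, 8] / [2, 7] / [4] / [5];  Q = [1, 3, 5, 7] / [2, 8] / [4] / [6]
Final shape: (4, 2, 1, 1).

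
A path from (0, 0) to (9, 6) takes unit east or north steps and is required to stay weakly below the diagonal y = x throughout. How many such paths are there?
Number of paths = 2002

By the reflection principle (André's argument), the number of monotone paths to (9, 6) with n ≤ m that never go above y = x is C(15, 9) − C(15, 10) = 5005 − 3003 = 2002.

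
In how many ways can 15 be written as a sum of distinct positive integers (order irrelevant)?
q(15) = 27

List partitions of 15 into distinct parts: 15, 14+1, 13+2, 12+3, 12+2+1, 11+4, 11+3+1, 10+5, 10+4+1, 10+3+2, 9+6, 9+5+1, 9+4+2, 9+3+2+1, 8+7, 8+6+1, 8+5+2, 8+4+3, 8+4+2+1, 7+6+2, 7+5+3, 7+5+2+1, 7+4+3+1, 6+5+4, 6+5+3+1, 6+4+3+2, 5+4+3+2+1. There are q(15) = 27. (Euler: this equals the number of odd-part partitions of 15.)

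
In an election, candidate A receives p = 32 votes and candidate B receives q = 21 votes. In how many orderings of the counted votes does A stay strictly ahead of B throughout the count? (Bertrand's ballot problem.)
Strict-lead orderings = 65997186039785

Total orderings of the 53 votes with 32 for A: C(53, 32) = 317986441828055. By the Bertrand ballot formula (Cycle Lemma / reflection principle), the number of orderings in which A is strictly ahead of B throughout is (p − q)/(p + q) · C(p + q, p) = (32 − 21)/(32 + 21) · 317986441828055 = 65997186039785.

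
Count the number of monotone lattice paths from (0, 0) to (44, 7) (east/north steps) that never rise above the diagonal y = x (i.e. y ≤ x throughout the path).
Number of paths = 97765640

By the reflection principle (André's argument), the number of monotone paths to (44, 7) with n ≤ m that never go above y = x is C(51, 44) − C(51, 45) = 115775100 − 18009460 = 97765640.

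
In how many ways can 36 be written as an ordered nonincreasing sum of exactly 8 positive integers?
p(36, 8 parts) = 1801

Partitions of n into exactly k parts are in bijection with partitions of n − k into at most k parts (subtract 1 from each part). So p(36, exactly 8) = p(28, parts ≤ 8). Computing via the recurrence p(m, j) = p(m, j−1) + p(m−j, j) gives 1801.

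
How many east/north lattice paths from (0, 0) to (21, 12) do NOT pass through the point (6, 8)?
Number of paths = 343177692

Total paths from (0, 0) to (21, 12): C(33, 21) = 354817320. Paths through (6, 8): (paths (0, 0) → (6, 8)) × (paths (6, 8) → (21, 12)) = C(14, 6) · C(19, 15) = 3003 · 3876 = 11639628. Avoidance count = 354817320 − 11639628 = 343177692.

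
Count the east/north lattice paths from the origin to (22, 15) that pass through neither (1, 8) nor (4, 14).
Number of paths = 9353499624

Inclusion–exclusion. Total paths: C(37, 22) = 9364199760. Through P₁: C(9, 1)·C(28, 21) = 10656360. Through P₂: C(18, 4)·C(19, 18) = 58140. Since P₁ is strictly southwest of P₂, a monotone path through both must visit P₁ then P₂; paths through both = C(9, 1)·C(9, 3)·C(19, 18) = 14364. Avoid both = 9364199760 − 10656360 − 58140 + 14364 = 9353499624.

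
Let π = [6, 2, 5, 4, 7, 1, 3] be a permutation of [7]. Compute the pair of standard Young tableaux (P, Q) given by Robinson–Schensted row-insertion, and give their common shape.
P = [1, 3, 7] / [2, 4] / [5] / [6];  Q = [1, 3, 5] / [2, 7] / [4] / [6];  common shape = (3, 2, 1, 1)

Row-insert the values π_1, π_2, … into P one at a time, bumping the leftmost entry strictly greater than the inserted value down to the next row. The recording tableau Q records, in position (i, j), the step at which that cell was added to P.
  Insert 6 (step 1): P = [6];  Q = [1]
  Insert 2 (step 2): P = [2] / [6];  Q = [1] / [2]
  Insert 5 (step 3): P = [2, 5] / [6];  Q = [1, 3] / [2]
  Insert 4 (step 4): P = [2, 4] / [5] / [6];  Q = [1, 3] / [2] / [4]
  Insert 7 (step 5): P = [2, 4, 7] / [5] / [6];  Q = [1, 3, 5] / [2] / [4]
  Insert 1 (step 6): P = [1, 4, 7] / [2] / [5] / [6];  Q = [1, 3, 5] / [2] / [4] / [6]
  Insert 3 (step 7): P = [1, 3, 7] / [2, 4] / [5] / [6];  Q = [1, 3, 5] / [2, 7] / [4] / [6]
Final shape: (3, 2, 1, 1).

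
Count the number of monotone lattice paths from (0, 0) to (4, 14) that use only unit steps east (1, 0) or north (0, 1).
Number of paths = 3060

A monotone lattice path from (0, 0) to (4, 14) consists of 4 east steps and 14 north steps in some order, so it is determined by which 4 of the 18 steps are east. The count is C(18, 4) = 3060.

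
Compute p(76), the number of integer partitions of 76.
p(76) = 9289091

Compute p(n) via the recurrence p(n, m) = p(n, m−1) + p(n−m, m), where p(n, m) counts partitions of n with all parts ≤ m and p(n) = p(n, n). The base cases are p(0, m) = 1 and p(n, 0) = 0 for n > 0. Filling the table yields p(76) = 9289091. (Euler's pentagonal recurrence is an alternative.)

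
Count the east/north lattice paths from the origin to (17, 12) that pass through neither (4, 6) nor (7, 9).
Number of paths = 44127575

Inclusion–exclusion. Total paths: C(29, 17) = 51895935. Through P₁: C(10, 4)·C(19, 13) = 5697720. Through P₂: C(16, 7)·C(13, 10) = 3271840. Since P₁ is strictly southwest of P₂, a monotone path through both must visit P₁ then P₂; paths through both = C(10, 4)·C(6, 3)·C(13, 10) = 1201200. Avoid both = 51895935 − 5697720 − 3271840 + 1201200 = 44127575.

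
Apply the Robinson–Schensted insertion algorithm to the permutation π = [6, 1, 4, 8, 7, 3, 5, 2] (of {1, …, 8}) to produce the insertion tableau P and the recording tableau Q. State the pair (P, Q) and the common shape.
P = [1, 2, 5] / [3, 7] / [4, 8] / [6];  Q = [1, 3, 4] / [2, 5] / [6, 7] / [8];  common shape = (3, 2, 2, 1)

Row-insert the values π_1, π_2, … into P one at a time, bumping the leftmost entry strictly greater than the inserted value down to the next row. The recording tableau Q records, in position (i, j), the step at which that cell was added to P.
  Insert 6 (step 1): P = [6];  Q = [1]
  Insert 1 (step 2): P = [1] / [6];  Q = [1] / [2]
  Insert 4 (step 3): P = [1, 4] / [6];  Q = [1, 3] / [2]
  Insert 8 (step 4): P = [1, 4, 8] / [6];  Q = [1, 3, 4] / [2]
  Insert 7 (step 5): P = [1, 4, 7] / [6, 8];  Q = [1, 3, 4] / [2, 5]
  Insert 3 (step 6): P = [1, 3, 7] / [4, 8] / [6];  Q = [1, 3, 4] / [2, 5] / [6]
  Insert 5 (step 7): P = [1, 3, 5] / [4, 7] / [6, 8];  Q = [1, 3, 4] / [2, 5] / [6, 7]
  Insert 2 (step 8): P = [1, 2, 5] / [3, 7] / [4, 8] / [6];  Q = [1, 3, 4] / [2, 5] / [6, 7] / [8]
Final shape: (3, 2, 2, 1).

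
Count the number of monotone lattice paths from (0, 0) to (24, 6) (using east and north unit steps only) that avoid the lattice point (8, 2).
Number of paths = 375750

Total paths from (0, 0) to (24, 6): C(30, 24) = 593775. Paths through (8, 2): (paths (0, 0) → (8, 2)) × (paths (8, 2) → (24, 6)) = C(10, 8) · C(20, 16) = 45 · 4845 = 218025. Avoidance count = 593775 − 218025 = 375750.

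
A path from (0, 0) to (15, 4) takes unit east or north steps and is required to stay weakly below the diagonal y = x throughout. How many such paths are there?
Number of paths = 2907

By the reflection principle (André's argument), the number of monotone paths to (15, 4) with n ≤ m that never go above y = x is C(19, 15) − C(19, 16) = 3876 − 969 = 2907.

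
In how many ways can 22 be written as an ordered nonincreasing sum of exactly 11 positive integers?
p(22, 11 parts) = 56

Partitions of n into exactly k parts are in bijection with partitions of n − k into at most k parts (subtract 1 from each part). So p(22, exactly 11) = p(11, parts ≤ 11). Computing via the recurrence p(m, j) = p(m, j−1) + p(m−j, j) gives 56.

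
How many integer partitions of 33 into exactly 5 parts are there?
p(33, 5 parts) = 540

Partitions of n into exactly k parts are in bijection with partitions of n − k into at most k parts (subtract 1 from each part). So p(33, exactly 5) = p(28, parts ≤ 5). Computing via the recurrence p(m, j) = p(m, j−1) + p(m−j, j) gives 540.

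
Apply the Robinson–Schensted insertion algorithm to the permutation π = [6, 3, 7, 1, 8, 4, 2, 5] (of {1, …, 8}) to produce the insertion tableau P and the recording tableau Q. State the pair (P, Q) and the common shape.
P = [1, 2, 5] / [3, 4, 8] / [6, 7];  Q = [1, 3, 5] / [2, 6, 8] / [4, 7];  common shape = (3, 3, 2)

Row-insert the values π_1, π_2, … into P one at a time, bumping the leftmost entry strictly greater than the inserted value down to the next row. The recording tableau Q records, in position (i, j), the step at which that cell was added to P.
  Insert 6 (step 1): P = [6];  Q = [1]
  Insert 3 (step 2): P = [3] / [6];  Q = [1] / [2]
  Insert 7 (step 3): P = [3, 7] / [6];  Q = [1, 3] / [2]
  Insert 1 (step 4): P = [1, 7] / [3] / [6];  Q = [1, 3] / [2] / [4]
  Insert 8 (step 5): P = [1, 7, 8] / [3] / [6];  Q = [1, 3, 5] / [2] / [4]
  Insert 4 (step 6): P = [1, 4, 8] / [3, 7] / [6];  Q = [1, 3, 5] / [2, 6] / [4]
  Insert 2 (step 7): P = [1, 2, 8] / [3, 4] / [6, 7];  Q = [1, 3, 5] / [2, 6] / [4, 7]
  Insert 5 (step 8): P = [1, 2, 5] / [3, 4, 8] / [6, 7];  Q = [1, 3, 5] / [2, 6, 8] / [4, 7]
Final shape: (3, 3, 2).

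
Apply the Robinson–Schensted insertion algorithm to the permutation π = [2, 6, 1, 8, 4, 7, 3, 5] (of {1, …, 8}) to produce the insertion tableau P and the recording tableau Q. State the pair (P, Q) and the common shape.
P = [1, 3, 5] / [2, 4, 7] / [6, 8];  Q = [1, 2, 4] / [3, 5, 6] / [7, 8];  common shape = (3, 3, 2)

Row-insert the values π_1, π_2, … into P one at a time, bumping the leftmost entry strictly greater than the inserted value down to the next row. The recording tableau Q records, in position (i, j), the step at which that cell was added to P.
  Insert 2 (step 1): P = [2];  Q = [1]
  Insert 6 (step 2): P = [2, 6];  Q = [1, 2]
  Insert 1 (step 3): P = [1, 6] / [2];  Q = [1, 2] / [3]
  Insert 8 (step 4): P = [1, 6, 8] / [2];  Q = [1, 2, 4] / [3]
  Insert 4 (step 5): P = [1, 4, 8] / [2, 6];  Q = [1, 2, 4] / [3, 5]
  Insert 7 (step 6): P = [1, 4, 7] / [2, 6, 8];  Q = [1, 2, 4] / [3, 5, 6]
  Insert 3 (step 7): P = [1, 3, 7] / [2, 4, 8] / [6];  Q = [1, 2, 4] / [3, 5, 6] / [7]
  Insert 5 (step 8): P = [1, 3, 5] / [2, 4, 7] / [6, 8];  Q = [1, 2, 4] / [3, 5, 6] / [7, 8]
Final shape: (3, 3, 2).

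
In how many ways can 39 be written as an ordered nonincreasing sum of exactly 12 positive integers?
p(39, 12 parts) = 2503

Partitions of n into exactly k parts are in bijection with partitions of n − k into at most k parts (subtract 1 from each part). So p(39, exactly 12) = p(27, parts ≤ 12). Computing via the recurrence p(m, j) = p(m, j−1) + p(m−j, j) gives 2503.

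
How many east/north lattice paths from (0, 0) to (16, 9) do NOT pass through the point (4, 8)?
Number of paths = 2036540

Total paths from (0, 0) to (16, 9): C(25, 16) = 2042975. Paths through (4, 8): (paths (0, 0) → (4, 8)) × (paths (4, 8) → (16, 9)) = C(12, 4) · C(13, 12) = 495 · 13 = 6435. Avoidance count = 2042975 − 6435 = 2036540.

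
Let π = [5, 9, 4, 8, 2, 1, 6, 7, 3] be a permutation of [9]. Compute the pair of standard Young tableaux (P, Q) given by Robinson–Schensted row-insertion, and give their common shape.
P = [1, 3, 7] / [2, 6] / [4, 8] / [5, 9];  Q = [1, 2, 8] / [3, 4] / [5, 7] / [6, 9];  common shape = (3, 2, 2, 2)

Row-insert the values π_1, π_2, … into P one at a time, bumping the leftmost entry strictly greater than the inserted value down to the next row. The recording tableau Q records, in position (i, j), the step at which that cell was added to P.
  Insert 5 (step 1): P = [5];  Q = [1]
  Insert 9 (step 2): P = [5, 9];  Q = [1, 2]
  Insert 4 (step 3): P = [4, 9] / [5];  Q = [1, 2] / [3]
  Insert 8 (step 4): P = [4, 8] / [5, 9];  Q = [1, 2] / [3, 4]
  Insert 2 (step 5): P = [2, 8] / [4, 9] / [5];  Q = [1, 2] / [3, 4] / [5]
  Insert 1 (step 6): P = [1, 8] / [2, 9] / [4] / [5];  Q = [1, 2] / [3, 4] / [5] / [6]
  Insert 6 (step 7): P = [1, 6] / [2, 8] / [4, 9] / [5];  Q = [1, 2] / [3, 4] / [5, 7] / [6]
  Insert 7 (step 8): P = [1, 6, 7] / [2, 8] / [4, 9] / [5];  Q = [1, 2, 8] / [3, 4] / [5, 7] / [6]
  Insert 3 (step 9): P = [1, 3, 7] / [2, 6] / [4, 8] / [5, 9];  Q = [1, 2, 8] / [3, 4] / [5, 7] / [6, 9]
Final shape: (3, 2, 2, 2).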